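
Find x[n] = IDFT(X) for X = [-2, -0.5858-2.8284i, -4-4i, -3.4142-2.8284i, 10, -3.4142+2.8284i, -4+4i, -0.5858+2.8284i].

x[n] = (1/8) Σ(k=0 to 7) X[k] · e^(2πikn/8)

Computing each x[n]:
x[0] = -1
x[1] = 1
x[2] = 2
x[3] = -2
x[4] = 1
x[5] = -2
x[6] = 2
x[7] = -3

x = [-1, 1, 2, -2, 1, -2, 2, -3]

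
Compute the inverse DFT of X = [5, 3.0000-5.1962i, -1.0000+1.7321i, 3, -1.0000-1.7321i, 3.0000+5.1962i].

x[n] = (1/6) Σ(k=0 to 5) X[k] · e^(2πikn/6)

Computing each x[n]:
x[0] = 2
x[1] = 2
x[2] = 3
x[3] = -1
x[4] = -1
x[5] = 0

x = [2, 2, 3, -1, -1, 0]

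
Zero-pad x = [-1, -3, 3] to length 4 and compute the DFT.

Original 3-point DFT: [-1, -1.0000+5.1962i, -1.0000-5.1962i]
Zero-padded 4-point DFT provides frequency interpolation.

DFT_4([x, 0, ...]) = [-1, -4+3i, 5, -4-3i]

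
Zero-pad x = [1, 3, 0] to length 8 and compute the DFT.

Original 3-point DFT: [4, -0.5000-2.5981i, -0.5000+2.5981i]
Zero-padded 8-point DFT provides frequency interpolation.

DFT_8([x, 0, ...]) = [4, 3.1213-2.1213i, 1-3i, -1.1213-2.1213i, -2, -1.1213+2.1213i, 1+3i, 3.1213+2.1213i]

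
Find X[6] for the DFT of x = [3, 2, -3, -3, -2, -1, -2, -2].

X[6] = Σ(n=0 to 7) x[n] · ω_8^(6n) where ω_8 = e^(-2πi/8)
= (3)·ω_8^0 + (2)·ω_8^6 + (-3)·ω_8^12 + (-3)·ω_8^18 + (-2)·ω_8^24 + (-1)·ω_8^30 + (-2)·ω_8^36 + (-2)·ω_8^42

X[6] = 6+6i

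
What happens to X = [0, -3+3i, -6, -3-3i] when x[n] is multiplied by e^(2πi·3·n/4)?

Modulation property: DFT(ω_4^(-3n)·x[n]) = X[(k-3) mod 4], so circularly shift X by 3 positions.

X[k-3] = [-3+3i, -6, -3-3i, 0]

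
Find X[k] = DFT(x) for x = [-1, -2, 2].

X[k] = Σ(n=0 to 2) x[n] · ω_3^(nk)
where ω_3 = e^(-2πi/3)

Computing each X[k]:
X[0] = -1
X[1] = -1.0000+3.4641i
X[2] = -1.0000-3.4641i

X = [-1, -1.0000+3.4641i, -1.0000-3.4641i]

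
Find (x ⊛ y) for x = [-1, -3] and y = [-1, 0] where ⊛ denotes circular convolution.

(x ⊛ y)[n] = Σ(m=0 to 1) x[m] · y[(n-m) mod 2]

Computing each output sample:
(x ⊛ y)[0] = 1
(x ⊛ y)[1] = 3

x ⊛ y = [1, 3]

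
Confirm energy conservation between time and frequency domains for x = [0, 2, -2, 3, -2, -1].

Time domain:
Σ|x[n]|² = |0|² + |2|² + |-2|² + |3|² + |-2|² + |-1|² = 22.0000

Frequency domain:
(1/6)Σ|X[k]|² = (1/6)(|0|² + |-0.5000-2.5981i|² + |4.5000-2.5981i|² + |-8|² + |4.5000+2.5981i|² + |-0.5000+2.5981i|²) = (1/6)·132.0000 = 22.0000

Both sides agree, confirming Parseval's theorem.

Σ|x[n]|² = (1/N)Σ|X[k]|² = 22.0000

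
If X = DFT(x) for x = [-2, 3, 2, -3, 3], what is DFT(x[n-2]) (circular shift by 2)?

Time shift by 2: X_shifted[k] = ω_5^(2k) · X[k]
Shifted x = [-3, 3, -2, 3, 2]

DFT(x[n-2]) = [3, -2.2639+1.9879i, -6.7361-5.3431i, -6.7361+5.3431i, -2.2639-1.9879i]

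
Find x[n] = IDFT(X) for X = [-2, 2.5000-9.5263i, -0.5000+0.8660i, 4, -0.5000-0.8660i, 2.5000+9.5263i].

x[n] = (1/6) Σ(k=0 to 5) X[k] · e^(2πikn/6)

Computing each x[n]:
x[0] = 1
x[1] = 2
x[2] = 3
x[3] = -2
x[4] = -3
x[5] = -3

x = [1, 2, 3, -2, -3, -3]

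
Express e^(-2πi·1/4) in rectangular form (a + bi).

ω_4^1 = e^(-2πi·1/4)
= cos(-2π·1/4) + i·sin(-2π·1/4)
= cos(-2π/4) + i·sin(-2π/4)

ω_4^1 = cos(-2π/4) + i·sin(-2π/4) = -1i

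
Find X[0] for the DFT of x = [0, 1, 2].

X[0] = Σ(n=0 to 2) x[n] · ω_3^0 = Σ x[n]
= (0) + (1) + (2)

X[0] = 3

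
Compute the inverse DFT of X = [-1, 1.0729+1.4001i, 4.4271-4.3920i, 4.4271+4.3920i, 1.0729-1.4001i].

x[n] = (1/5) Σ(k=0 to 4) X[k] · e^(2πikn/5)

Computing each x[n]:
x[0] = 2
x[1] = -1
x[2] = -2
x[3] = 2
x[4] = -2

x = [2, -1, -2, 2, -2]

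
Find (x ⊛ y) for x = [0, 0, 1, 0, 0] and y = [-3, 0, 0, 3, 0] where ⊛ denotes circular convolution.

(x ⊛ y)[n] = Σ(m=0 to 4) x[m] · y[(n-m) mod 5]

Computing each output sample:
(x ⊛ y)[0] = 3
(x ⊛ y)[1] = 0
(x ⊛ y)[2] = -3
(x ⊛ y)[3] = 0
(x ⊛ y)[4] = 0

x ⊛ y = [3, 0, -3, 0, 0]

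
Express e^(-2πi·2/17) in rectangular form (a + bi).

ω_17^2 = e^(-2πi·2/17)
= cos(-2π·2/17) + i·sin(-2π·2/17)
= cos(-4π/17) + i·sin(-4π/17)

ω_17^2 = cos(-4π/17) + i·sin(-4π/17) = 0.7390-0.6737i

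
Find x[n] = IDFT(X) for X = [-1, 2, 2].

x[n] = (1/3) Σ(k=0 to 2) X[k] · e^(2πikn/3)

Computing each x[n]:
x[0] = 1
x[1] = -1
x[2] = -1

x = [1, -1, -1]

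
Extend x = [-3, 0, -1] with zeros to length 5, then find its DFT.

Original 3-point DFT: [-4, -2.5000-0.8660i, -2.5000+0.8660i]
Zero-padded 5-point DFT provides frequency interpolation.

DFT_5([x, 0, ...]) = [-4, -2.1910+0.5878i, -3.3090-0.9511i, -3.3090+0.9511i, -2.1910-0.5878i]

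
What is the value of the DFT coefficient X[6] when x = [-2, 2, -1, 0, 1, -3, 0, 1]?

X[6] = Σ(n=0 to 7) x[n] · ω_8^(6n) where ω_8 = e^(-2πi/8)
= (-2)·ω_8^0 + (2)·ω_8^6 + (-1)·ω_8^12 + (0)·ω_8^18 + (1)·ω_8^24 + (-3)·ω_8^30 + (0)·ω_8^36 + (1)·ω_8^42

X[6] = -2i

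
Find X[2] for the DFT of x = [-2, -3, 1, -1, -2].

X[2] = Σ(n=0 to 4) x[n] · ω_5^(2n) where ω_5 = e^(-2πi/5)
= (-2)·ω_5^0 + (-3)·ω_5^2 + (1)·ω_5^4 + (-1)·ω_5^6 + (-2)·ω_5^8

X[2] = 2.0451+2.4899i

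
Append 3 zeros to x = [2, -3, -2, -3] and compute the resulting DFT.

Original 4-point DFT: [-6, 4, 6, 4]
Zero-padded 7-point DFT provides frequency interpolation.

DFT_7([x, 0, ...]) = [-6, 3.2775+5.5970i, 2.5990-0.2885i, 4.1235+2.6628i, 4.1235-2.6628i, 2.5990+0.2885i, 3.2775-5.5970i]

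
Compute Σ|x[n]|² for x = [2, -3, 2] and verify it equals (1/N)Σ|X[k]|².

Time domain:
Σ|x[n]|² = |2|² + |-3|² + |2|² = 17.0000

Frequency domain:
(1/3)Σ|X[k]|² = (1/3)(|1|² + |2.5000+4.3301i|² + |2.5000-4.3301i|²) = (1/3)·51.0000 = 17.0000

Both sides agree, confirming Parseval's theorem.

Σ|x[n]|² = (1/N)Σ|X[k]|² = 17.0000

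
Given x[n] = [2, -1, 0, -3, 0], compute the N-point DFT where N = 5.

X[k] = Σ(n=0 to 4) x[n] · ω_5^(nk)
where ω_5 = e^(-2πi/5)

Computing each X[k]:
X[0] = -2
X[1] = 4.1180-0.8123i
X[2] = 1.8820+3.4410i
X[3] = 1.8820-3.4410i
X[4] = 4.1180+0.8123i

X = [-2, 4.1180-0.8123i, 1.8820+3.4410i, 1.8820-3.4410i, 4.1180+0.8123i]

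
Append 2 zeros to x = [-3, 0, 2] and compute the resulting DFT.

Original 3-point DFT: [-1, -4.0000+1.7321i, -4.0000-1.7321i]
Zero-padded 5-point DFT provides frequency interpolation.

DFT_5([x, 0, ...]) = [-1, -4.6180-1.1756i, -2.3820+1.9021i, -2.3820-1.9021i, -4.6180+1.1756i]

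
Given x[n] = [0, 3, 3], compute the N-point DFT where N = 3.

X[k] = Σ(n=0 to 2) x[n] · ω_3^(nk)
where ω_3 = e^(-2πi/3)

Computing each X[k]:
X[0] = 6
X[1] = -3
X[2] = -3

X = [6, -3, -3]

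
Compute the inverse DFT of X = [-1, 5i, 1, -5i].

x[n] = (1/4) Σ(k=0 to 3) X[k] · e^(2πikn/4)

Computing each x[n]:
x[0] = 0
x[1] = -3
x[2] = 0
x[3] = 2

x = [0, -3, 0, 2]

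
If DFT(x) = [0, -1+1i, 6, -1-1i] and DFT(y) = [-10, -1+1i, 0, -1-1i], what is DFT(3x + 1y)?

By linearity: DFT(3x + 1y) = 3·DFT(x) + 1·DFT(y)
= 3·[0, -1+1i, 6, -1-1i] + 1·[-10, -1+1i, 0, -1-1i]

Computing element-wise:
Z[0] = 3·(0) + 1·(-10) = -10
Z[1] = 3·(-1+1i) + 1·(-1+1i) = -4+4i
Z[2] = 3·(6) + 1·(0) = 18
Z[3] = 3·(-1-1i) + 1·(-1-1i) = -4-4i

DFT(3x + 1y) = 3·X + 1·Y = [-10, -4+4i, 18, -4-4i]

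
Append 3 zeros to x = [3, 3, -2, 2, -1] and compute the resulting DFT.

Original 5-point DFT: [5, 3.6180-1.4531i, 1.3820-6.1554i, 1.3820+6.1554i, 3.6180+1.4531i]
Zero-padded 8-point DFT provides frequency interpolation.

DFT_8([x, 0, ...]) = [5, 4.7071-1.5355i, 4-1i, 3.2929-5.5355i, -5, 3.2929+5.5355i, 4+1i, 4.7071+1.5355i]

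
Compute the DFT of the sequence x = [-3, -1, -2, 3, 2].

X[k] = Σ(n=0 to 4) x[n] · ω_5^(nk)
where ω_5 = e^(-2πi/5)

Computing each X[k]:
X[0] = -1
X[1] = -3.5000+5.7921i
X[2] = -3.5000-2.9919i
X[3] = -3.5000+2.9919i
X[4] = -3.5000-5.7921i

X = [-1, -3.5000+5.7921i, -3.5000-2.9919i, -3.5000+2.9919i, -3.5000-5.7921i]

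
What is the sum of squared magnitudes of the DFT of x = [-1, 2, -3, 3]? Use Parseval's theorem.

Parseval: Σ|x[n]|² = (1/N)Σ|X[k]|², so Σ|X[k]|² = N·Σ|x[n]|² = 4·23.0000

Σ|X[k]|² = N·Σ|x[n]|² = 4·23.0000 = 92.0000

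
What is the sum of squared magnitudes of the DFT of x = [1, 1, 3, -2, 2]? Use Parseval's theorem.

Parseval: Σ|x[n]|² = (1/N)Σ|X[k]|², so Σ|X[k]|² = N·Σ|x[n]|² = 5·19.0000

Σ|X[k]|² = N·Σ|x[n]|² = 5·19.0000 = 95.0000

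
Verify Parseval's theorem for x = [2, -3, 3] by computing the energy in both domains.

Time domain:
Σ|x[n]|² = |2|² + |-3|² + |3|² = 22.0000

Frequency domain:
(1/3)Σ|X[k]|² = (1/3)(|2|² + |2.0000+5.1962i|² + |2.0000-5.1962i|²) = (1/3)·66.0000 = 22.0000

Both sides agree, confirming Parseval's theorem.

Σ|x[n]|² = (1/N)Σ|X[k]|² = 22.0000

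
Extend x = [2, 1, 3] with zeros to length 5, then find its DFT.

Original 3-point DFT: [6, 1.7321i, -1.7321i]
Zero-padded 5-point DFT provides frequency interpolation.

DFT_5([x, 0, ...]) = [6, -0.1180-2.7144i, 2.1180+2.2654i, 2.1180-2.2654i, -0.1180+2.7144i]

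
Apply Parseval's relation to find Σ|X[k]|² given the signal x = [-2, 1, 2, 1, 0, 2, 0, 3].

Parseval: Σ|x[n]|² = (1/N)Σ|X[k]|², so Σ|X[k]|² = N·Σ|x[n]|² = 8·23.0000

Σ|X[k]|² = N·Σ|x[n]|² = 8·23.0000 = 184.0000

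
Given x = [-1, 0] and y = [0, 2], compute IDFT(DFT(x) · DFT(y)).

(x ⊛ y)[n] = Σ(m=0 to 1) x[m] · y[(n-m) mod 2]

Computing each output sample:
(x ⊛ y)[0] = 0
(x ⊛ y)[1] = -2

x ⊛ y = [0, -2]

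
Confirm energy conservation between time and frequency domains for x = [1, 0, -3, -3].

Time domain:
Σ|x[n]|² = |1|² + |0|² + |-3|² + |-3|² = 19.0000

Frequency domain:
(1/4)Σ|X[k]|² = (1/4)(|-5|² + |4-3i|² + |1|² + |4+3i|²) = (1/4)·76.0000 = 19.0000

Both sides agree, confirming Parseval's theorem.

Σ|x[n]|² = (1/N)Σ|X[k]|² = 19.0000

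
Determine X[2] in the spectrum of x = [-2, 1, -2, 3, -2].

X[2] = Σ(n=0 to 4) x[n] · ω_5^(2n) where ω_5 = e^(-2πi/5)
= (-2)·ω_5^0 + (1)·ω_5^2 + (-2)·ω_5^4 + (3)·ω_5^6 + (-2)·ω_5^8

X[2] = -0.8820-6.5186i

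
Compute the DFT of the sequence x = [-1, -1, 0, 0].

X[k] = Σ(n=0 to 3) x[n] · ω_4^(nk)
where ω_4 = e^(-2πi/4)

Computing each X[k]:
X[0] = -2
X[1] = -1+1i
X[2] = 0
X[3] = -1-1i

X = [-2, -1+1i, 0, -1-1i]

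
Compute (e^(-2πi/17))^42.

Since ω_17^17 = 1, powers reduce modulo 17.
42 mod 17 = 8
So ω_17^42 = ω_17^8 = e^(-2πi·8/17)

ω_17^42 = ω_17^8 = -0.9830-0.1837i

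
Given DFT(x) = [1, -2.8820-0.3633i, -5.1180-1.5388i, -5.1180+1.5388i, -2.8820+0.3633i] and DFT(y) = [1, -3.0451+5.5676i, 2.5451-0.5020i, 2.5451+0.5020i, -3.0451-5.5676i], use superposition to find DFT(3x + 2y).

By linearity: DFT(3x + 2y) = 3·DFT(x) + 2·DFT(y)
= 3·[1, -2.8820-0.3633i, -5.1180-1.5388i, -5.1180+1.5388i, -2.8820+0.3633i] + 2·[1, -3.0451+5.5676i, 2.5451-0.5020i, 2.5451+0.5020i, -3.0451-5.5676i]

Computing element-wise:
Z[0] = 3·(1) + 2·(1) = 5
Z[1] = 3·(-2.8820-0.3633i) + 2·(-3.0451+5.5676i) = -14.7362+10.0453i
Z[2] = 3·(-5.1180-1.5388i) + 2·(2.5451-0.5020i) = -10.2638-5.6204i
Z[3] = 3·(-5.1180+1.5388i) + 2·(2.5451+0.5020i) = -10.2638+5.6204i
Z[4] = 3·(-2.8820+0.3633i) + 2·(-3.0451-5.5676i) = -14.7362-10.0453i

DFT(3x + 2y) = 3·X + 2·Y = [5, -14.7362+10.0453i, -10.2638-5.6204i, -10.2638+5.6204i, -14.7362-10.0453i]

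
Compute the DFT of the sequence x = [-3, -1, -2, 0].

X[k] = Σ(n=0 to 3) x[n] · ω_4^(nk)
where ω_4 = e^(-2πi/4)

Computing each X[k]:
X[0] = -6
X[1] = -1+1i
X[2] = -4
X[3] = -1-1i

X = [-6, -1+1i, -4, -1-1i]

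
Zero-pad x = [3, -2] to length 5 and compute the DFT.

Original 2-point DFT: [1, 5]
Zero-padded 5-point DFT provides frequency interpolation.

DFT_5([x, 0, ...]) = [1, 2.3820+1.9021i, 4.6180+1.1756i, 4.6180-1.1756i, 2.3820-1.9021i]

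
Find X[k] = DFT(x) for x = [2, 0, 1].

X[k] = Σ(n=0 to 2) x[n] · ω_3^(nk)
where ω_3 = e^(-2πi/3)

Computing each X[k]:
X[0] = 3
X[1] = 1.5000+0.8660i
X[2] = 1.5000-0.8660i

X = [3, 1.5000+0.8660i, 1.5000-0.8660i]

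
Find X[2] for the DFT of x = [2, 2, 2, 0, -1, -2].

X[2] = Σ(n=0 to 5) x[n] · ω_6^(2n) where ω_6 = e^(-2πi/6)
= (2)·ω_6^0 + (2)·ω_6^2 + (2)·ω_6^4 + (0)·ω_6^6 + (-1)·ω_6^8 + (-2)·ω_6^10

X[2] = 1.5000-0.8660i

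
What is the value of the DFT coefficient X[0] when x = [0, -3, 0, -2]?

X[0] = Σ(n=0 to 3) x[n] · ω_4^0 = Σ x[n]
= (0) + (-3) + (0) + (-2)

X[0] = -5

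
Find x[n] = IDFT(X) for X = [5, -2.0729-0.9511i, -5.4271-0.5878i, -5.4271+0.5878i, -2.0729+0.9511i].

x[n] = (1/5) Σ(k=0 to 4) X[k] · e^(2πikn/5)

Computing each x[n]:
x[0] = -2
x[1] = 3
x[2] = 1
x[3] = 1
x[4] = 2

x = [-2, 3, 1, 1, 2]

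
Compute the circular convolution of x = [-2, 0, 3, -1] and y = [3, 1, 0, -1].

(x ⊛ y)[n] = Σ(m=0 to 3) x[m] · y[(n-m) mod 4]

Computing each output sample:
(x ⊛ y)[0] = -7
(x ⊛ y)[1] = -5
(x ⊛ y)[2] = 10
(x ⊛ y)[3] = 2

x ⊛ y = [-7, -5, 10, 2]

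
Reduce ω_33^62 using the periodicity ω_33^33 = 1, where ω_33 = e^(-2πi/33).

Since ω_33^33 = 1, powers reduce modulo 33.
62 mod 33 = 29
So ω_33^62 = ω_33^29 = e^(-2πi·29/33)

ω_33^62 = ω_33^29 = 0.7237+0.6901i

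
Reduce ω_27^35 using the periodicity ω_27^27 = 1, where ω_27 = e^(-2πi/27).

Since ω_27^27 = 1, powers reduce modulo 27.
35 mod 27 = 8
So ω_27^35 = ω_27^8 = e^(-2πi·8/27)

ω_27^35 = ω_27^8 = -0.2868-0.9580i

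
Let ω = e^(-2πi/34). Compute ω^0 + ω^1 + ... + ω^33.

Sum of all nth roots of unity equals 0 for n > 1 (geometric series with r ≠ 1).

0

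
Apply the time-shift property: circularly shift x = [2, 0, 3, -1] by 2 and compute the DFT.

Time shift by 2: X_shifted[k] = ω_4^(2k) · X[k]
Shifted x = [3, -1, 2, 0]

DFT(x[n-2]) = [4, 1+1i, 6, 1-1i]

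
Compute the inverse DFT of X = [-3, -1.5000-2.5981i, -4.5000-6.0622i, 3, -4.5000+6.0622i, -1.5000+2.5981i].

x[n] = (1/6) Σ(k=0 to 5) X[k] · e^(2πikn/6)

Computing each x[n]:
x[0] = -2
x[1] = 2
x[2] = 0
x[3] = -2
x[4] = 2
x[5] = -3

x = [-2, 2, 0, -2, 2, -3]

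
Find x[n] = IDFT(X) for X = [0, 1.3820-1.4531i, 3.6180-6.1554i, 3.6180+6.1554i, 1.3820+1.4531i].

x[n] = (1/5) Σ(k=0 to 4) X[k] · e^(2πikn/5)

Computing each x[n]:
x[0] = 2
x[1] = 1
x[2] = -2
x[3] = 2
x[4] = -3

x = [2, 1, -2, 2, -3]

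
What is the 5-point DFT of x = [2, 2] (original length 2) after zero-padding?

Original 2-point DFT: [4, 0]
Zero-padded 5-point DFT provides frequency interpolation.

DFT_5([x, 0, ...]) = [4, 2.6180-1.9021i, 0.3820-1.1756i, 0.3820+1.1756i, 2.6180+1.9021i]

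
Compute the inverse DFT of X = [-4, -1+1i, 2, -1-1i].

x[n] = (1/4) Σ(k=0 to 3) X[k] · e^(2πikn/4)

Computing each x[n]:
x[0] = -1
x[1] = -2
x[2] = 0
x[3] = -1

x = [-1, -2, 0, -1]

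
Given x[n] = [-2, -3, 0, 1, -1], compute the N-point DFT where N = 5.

X[k] = Σ(n=0 to 4) x[n] · ω_5^(nk)
where ω_5 = e^(-2πi/5)

Computing each X[k]:
X[0] = -5
X[1] = -4.0451+2.4899i
X[2] = 1.5451+0.2245i
X[3] = 1.5451-0.2245i
X[4] = -4.0451-2.4899i

X = [-5, -4.0451+2.4899i, 1.5451+0.2245i, 1.5451-0.2245i, -4.0451-2.4899i]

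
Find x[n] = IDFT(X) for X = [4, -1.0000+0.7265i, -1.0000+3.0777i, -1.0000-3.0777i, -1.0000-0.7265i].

x[n] = (1/5) Σ(k=0 to 4) X[k] · e^(2πikn/5)

Computing each x[n]:
x[0] = 0
x[1] = 0
x[2] = 2
x[3] = 0
x[4] = 2

x = [0, 0, 2, 0, 2]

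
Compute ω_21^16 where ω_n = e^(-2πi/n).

ω_21^16 = e^(-2πi·16/21)
= cos(-2π·16/21) + i·sin(-2π·16/21)
= cos(-32π/21) + i·sin(-32π/21)

ω_21^16 = cos(-32π/21) + i·sin(-32π/21) = 0.0747+0.9972i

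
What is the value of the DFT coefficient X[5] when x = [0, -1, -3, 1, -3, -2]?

X[5] = Σ(n=0 to 5) x[n] · ω_6^(5n) where ω_6 = e^(-2πi/6)
= (0)·ω_6^0 + (-1)·ω_6^5 + (-3)·ω_6^10 + (1)·ω_6^15 + (-3)·ω_6^20 + (-2)·ω_6^25

X[5] = 0.5000+0.8660i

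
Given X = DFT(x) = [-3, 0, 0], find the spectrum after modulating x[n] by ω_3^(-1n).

Modulation property: DFT(ω_3^(-1n)·x[n]) = X[(k-1) mod 3], so circularly shift X by 1 positions.

X[k-1] = [0, -3, 0]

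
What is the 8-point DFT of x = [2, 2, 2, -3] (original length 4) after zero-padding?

Original 4-point DFT: [3, -5i, 5, 5i]
Zero-padded 8-point DFT provides frequency interpolation.

DFT_8([x, 0, ...]) = [3, 5.5355-1.2929i, -5i, -1.5355+2.7071i, 5, -1.5355-2.7071i, 5i, 5.5355+1.2929i]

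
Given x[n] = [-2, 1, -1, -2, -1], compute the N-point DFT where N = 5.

X[k] = Σ(n=0 to 4) x[n] · ω_5^(nk)
where ω_5 = e^(-2πi/5)

Computing each X[k]:
X[0] = -5
X[1] = 0.4271-2.4899i
X[2] = -2.9271-0.2245i
X[3] = -2.9271+0.2245i
X[4] = 0.4271+2.4899i

X = [-5, 0.4271-2.4899i, -2.9271-0.2245i, -2.9271+0.2245i, 0.4271+2.4899i]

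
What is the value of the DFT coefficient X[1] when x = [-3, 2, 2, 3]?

X[1] = Σ(n=0 to 3) x[n] · ω_4^(1n) where ω_4 = e^(-2πi/4)
= (-3)·ω_4^0 + (2)·ω_4^1 + (2)·ω_4^2 + (3)·ω_4^3

X[1] = -5+1i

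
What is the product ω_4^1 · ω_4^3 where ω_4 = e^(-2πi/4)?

The primitive 4th roots of unity are ω_4^k for k coprime to 4: k ∈ {1, 3}
Their product equals the constant term of the cyclotomic polynomial Φ_4(x) up to sign.
For n ≥ 3, the product of all primitive nth roots of unity is 1. (For n=1 it is 1; for n=2 it is -1.)

1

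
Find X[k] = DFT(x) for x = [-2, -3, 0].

X[k] = Σ(n=0 to 2) x[n] · ω_3^(nk)
where ω_3 = e^(-2πi/3)

Computing each X[k]:
X[0] = -5
X[1] = -0.5000+2.5981i
X[2] = -0.5000-2.5981i

X = [-5, -0.5000+2.5981i, -0.5000-2.5981i]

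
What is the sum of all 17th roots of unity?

Sum of all nth roots of unity equals 0 for n > 1 (geometric series with r ≠ 1).

0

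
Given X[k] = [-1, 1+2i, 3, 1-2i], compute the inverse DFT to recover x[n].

x[n] = (1/4) Σ(k=0 to 3) X[k] · e^(2πikn/4)

Computing each x[n]:
x[0] = 1
x[1] = -2
x[2] = 0
x[3] = 0

x = [1, -2, 0, 0]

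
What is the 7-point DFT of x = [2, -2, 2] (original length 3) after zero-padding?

Original 3-point DFT: [2, 2.0000+3.4641i, 2.0000-3.4641i]
Zero-padded 7-point DFT provides frequency interpolation.

DFT_7([x, 0, ...]) = [2, 0.3080-0.3862i, 0.6431+2.8176i, 5.0489+2.4314i, 5.0489-2.4314i, 0.6431-2.8176i, 0.3080+0.3862i]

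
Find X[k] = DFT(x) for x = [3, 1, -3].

X[k] = Σ(n=0 to 2) x[n] · ω_3^(nk)
where ω_3 = e^(-2πi/3)

Computing each X[k]:
X[0] = 1
X[1] = 4.0000-3.4641i
X[2] = 4.0000+3.4641i

X = [1, 4.0000-3.4641i, 4.0000+3.4641i]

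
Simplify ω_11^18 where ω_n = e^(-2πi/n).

Since ω_11^11 = 1, powers reduce modulo 11.
18 mod 11 = 7
So ω_11^18 = ω_11^7 = e^(-2πi·7/11)

ω_11^18 = ω_11^7 = -0.6549+0.7557i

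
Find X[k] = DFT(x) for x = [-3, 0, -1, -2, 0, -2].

X[k] = Σ(n=0 to 5) x[n] · ω_6^(nk)
where ω_6 = e^(-2πi/6)

Computing each X[k]:
X[0] = -8
X[1] = -1.5000-0.8660i
X[2] = -3.5000-2.5981i
X[3] = 0
X[4] = -3.5000+2.5981i
X[5] = -1.5000+0.8660i

X = [-8, -1.5000-0.8660i, -3.5000-2.5981i, 0, -3.5000+2.5981i, -1.5000+0.8660i]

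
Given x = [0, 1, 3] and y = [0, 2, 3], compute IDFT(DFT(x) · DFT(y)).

(x ⊛ y)[n] = Σ(m=0 to 2) x[m] · y[(n-m) mod 3]

Computing each output sample:
(x ⊛ y)[0] = 9
(x ⊛ y)[1] = 9
(x ⊛ y)[2] = 2

x ⊛ y = [9, 9, 2]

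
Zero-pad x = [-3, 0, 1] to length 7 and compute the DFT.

Original 3-point DFT: [-2, -3.5000+0.8660i, -3.5000-0.8660i]
Zero-padded 7-point DFT provides frequency interpolation.

DFT_7([x, 0, ...]) = [-2, -3.2225-0.9749i, -3.9010+0.4339i, -2.3765+0.7818i, -2.3765-0.7818i, -3.9010-0.4339i, -3.2225+0.9749i]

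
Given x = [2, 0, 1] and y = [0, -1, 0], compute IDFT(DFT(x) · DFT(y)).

(x ⊛ y)[n] = Σ(m=0 to 2) x[m] · y[(n-m) mod 3]

Computing each output sample:
(x ⊛ y)[0] = -1
(x ⊛ y)[1] = -2
(x ⊛ y)[2] = 0

x ⊛ y = [-1, -2, 0]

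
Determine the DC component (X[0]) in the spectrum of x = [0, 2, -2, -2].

X[0] = Σ(n=0 to 3) x[n] · ω_4^0 = Σ x[n]
= (0) + (2) + (-2) + (-2)

X[0] = -2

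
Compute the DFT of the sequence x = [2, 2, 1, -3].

X[k] = Σ(n=0 to 3) x[n] · ω_4^(nk)
where ω_4 = e^(-2πi/4)

Computing each X[k]:
X[0] = 2
X[1] = 1-5i
X[2] = 4
X[3] = 1+5i

X = [2, 1-5i, 4, 1+5i]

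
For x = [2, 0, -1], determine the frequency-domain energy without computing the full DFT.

Parseval: Σ|x[n]|² = (1/N)Σ|X[k]|², so Σ|X[k]|² = N·Σ|x[n]|² = 3·5.0000

Σ|X[k]|² = N·Σ|x[n]|² = 3·5.0000 = 15.0000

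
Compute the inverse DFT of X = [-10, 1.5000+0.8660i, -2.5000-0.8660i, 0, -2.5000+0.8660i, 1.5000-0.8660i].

x[n] = (1/6) Σ(k=0 to 5) X[k] · e^(2πikn/6)

Computing each x[n]:
x[0] = -2
x[1] = -1
x[2] = -2
x[3] = -3
x[4] = -1
x[5] = -1

x = [-2, -1, -2, -3, -1, -1]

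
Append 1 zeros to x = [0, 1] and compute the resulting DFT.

Original 2-point DFT: [1, -1]
Zero-padded 3-point DFT provides frequency interpolation.

DFT_3([x, 0, ...]) = [1, -0.5000-0.8660i, -0.5000+0.8660i]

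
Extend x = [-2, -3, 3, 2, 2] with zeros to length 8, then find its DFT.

Original 5-point DFT: [2, -6.3541+4.1675i, 0.3541+3.8900i, 0.3541-3.8900i, -6.3541-4.1675i]
Zero-padded 8-point DFT provides frequency interpolation.

DFT_8([x, 0, ...]) = [2, -7.5355-2.2929i, -3+5i, -0.4645+3.7071i, 4, -0.4645-3.7071i, -3-5i, -7.5355+2.2929i]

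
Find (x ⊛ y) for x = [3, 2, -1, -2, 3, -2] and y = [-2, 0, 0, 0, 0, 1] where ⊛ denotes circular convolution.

(x ⊛ y)[n] = Σ(m=0 to 5) x[m] · y[(n-m) mod 6]

Computing each output sample:
(x ⊛ y)[0] = -4
(x ⊛ y)[1] = -5
(x ⊛ y)[2] = 0
(x ⊛ y)[3] = 7
(x ⊛ y)[4] = -8
(x ⊛ y)[5] = 7

x ⊛ y = [-4, -5, 0, 7, -8, 7]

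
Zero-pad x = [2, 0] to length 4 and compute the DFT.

Original 2-point DFT: [2, 2]
Zero-padded 4-point DFT provides frequency interpolation.

DFT_4([x, 0, ...]) = [2, 2, 2, 2]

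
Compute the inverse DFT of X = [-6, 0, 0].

x[n] = (1/3) Σ(k=0 to 2) X[k] · e^(2πikn/3)

Computing each x[n]:
x[0] = -2
x[1] = -2
x[2] = -2

x = [-2, -2, -2]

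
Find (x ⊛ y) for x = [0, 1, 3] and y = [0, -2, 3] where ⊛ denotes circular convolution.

(x ⊛ y)[n] = Σ(m=0 to 2) x[m] · y[(n-m) mod 3]

Computing each output sample:
(x ⊛ y)[0] = -3
(x ⊛ y)[1] = 9
(x ⊛ y)[2] = -2

x ⊛ y = [-3, 9, -2]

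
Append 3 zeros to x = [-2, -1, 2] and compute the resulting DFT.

Original 3-point DFT: [-1, -2.5000+2.5981i, -2.5000-2.5981i]
Zero-padded 6-point DFT provides frequency interpolation.

DFT_6([x, 0, ...]) = [-1, -3.5000-0.8660i, -2.5000+2.5981i, 1, -2.5000-2.5981i, -3.5000+0.8660i]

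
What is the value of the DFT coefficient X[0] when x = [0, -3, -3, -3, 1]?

X[0] = Σ(n=0 to 4) x[n] · ω_5^0 = Σ x[n]
= (0) + (-3) + (-3) + (-3) + (1)

X[0] = -8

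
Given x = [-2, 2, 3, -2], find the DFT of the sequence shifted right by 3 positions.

Time shift by 3: X_shifted[k] = ω_4^(3k) · X[k]
Shifted x = [2, 3, -2, -2]

DFT(x[n-3]) = [1, 4-5i, -1, 4+5i]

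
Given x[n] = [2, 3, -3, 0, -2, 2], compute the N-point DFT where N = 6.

X[k] = Σ(n=0 to 5) x[n] · ω_6^(nk)
where ω_6 = e^(-2πi/6)

Computing each X[k]:
X[0] = 2
X[1] = 7
X[2] = 2.0000-1.7321i
X[3] = -8
X[4] = 2.0000+1.7321i
X[5] = 7

X = [2, 7, 2.0000-1.7321i, -8, 2.0000+1.7321i, 7]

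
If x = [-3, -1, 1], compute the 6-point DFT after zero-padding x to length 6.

Original 3-point DFT: [-3, -3.0000+1.7321i, -3.0000-1.7321i]
Zero-padded 6-point DFT provides frequency interpolation.

DFT_6([x, 0, ...]) = [-3, -4, -3.0000+1.7321i, -1, -3.0000-1.7321i, -4]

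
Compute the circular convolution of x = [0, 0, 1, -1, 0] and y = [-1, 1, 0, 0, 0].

(x ⊛ y)[n] = Σ(m=0 to 4) x[m] · y[(n-m) mod 5]

Computing each output sample:
(x ⊛ y)[0] = 0
(x ⊛ y)[1] = 0
(x ⊛ y)[2] = -1
(x ⊛ y)[3] = 2
(x ⊛ y)[4] = -1

x ⊛ y = [0, 0, -1, 2, -1]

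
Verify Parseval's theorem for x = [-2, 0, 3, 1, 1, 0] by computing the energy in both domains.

Time domain:
Σ|x[n]|² = |-2|² + |0|² + |3|² + |1|² + |1|² + |0|² = 15.0000

Frequency domain:
(1/6)Σ|X[k]|² = (1/6)(|3|² + |-5.0000-1.7321i|² + |-3.0000+1.7321i|² + |1|² + |-3.0000-1.7321i|² + |-5.0000+1.7321i|²) = (1/6)·90.0000 = 15.0000

Both sides agree, confirming Parseval's theorem.

Σ|x[n]|² = (1/N)Σ|X[k]|² = 15.0000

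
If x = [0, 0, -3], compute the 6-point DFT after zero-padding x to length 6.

Original 3-point DFT: [-3, 1.5000-2.5981i, 1.5000+2.5981i]
Zero-padded 6-point DFT provides frequency interpolation.

DFT_6([x, 0, ...]) = [-3, 1.5000+2.5981i, 1.5000-2.5981i, -3, 1.5000+2.5981i, 1.5000-2.5981i]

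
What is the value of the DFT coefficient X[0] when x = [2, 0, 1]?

X[0] = Σ(n=0 to 2) x[n] · ω_3^0 = Σ x[n]
= (2) + (0) + (1)

X[0] = 3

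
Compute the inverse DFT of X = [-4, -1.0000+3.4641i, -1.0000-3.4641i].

x[n] = (1/3) Σ(k=0 to 2) X[k] · e^(2πikn/3)

Computing each x[n]:
x[0] = -2
x[1] = -3
x[2] = 1

x = [-2, -3, 1]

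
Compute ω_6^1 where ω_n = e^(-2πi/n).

ω_6^1 = e^(-2πi·1/6)
= cos(-2π·1/6) + i·sin(-2π·1/6)
= cos(-2π/6) + i·sin(-2π/6)

ω_6^1 = cos(-2π/6) + i·sin(-2π/6) = 0.5000-0.8660i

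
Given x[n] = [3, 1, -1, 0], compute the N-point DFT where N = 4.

X[k] = Σ(n=0 to 3) x[n] · ω_4^(nk)
where ω_4 = e^(-2πi/4)

Computing each X[k]:
X[0] = 3
X[1] = 4-1i
X[2] = 1
X[3] = 4+1i

X = [3, 4-1i, 1, 4+1i]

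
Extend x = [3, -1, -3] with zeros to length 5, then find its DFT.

Original 3-point DFT: [-1, 5.0000-1.7321i, 5.0000+1.7321i]
Zero-padded 5-point DFT provides frequency interpolation.

DFT_5([x, 0, ...]) = [-1, 5.1180+2.7144i, 2.8820-2.2654i, 2.8820+2.2654i, 5.1180-2.7144i]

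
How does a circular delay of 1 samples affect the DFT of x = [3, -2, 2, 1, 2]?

Time shift by 1: X_shifted[k] = ω_5^(1k) · X[k]
Shifted x = [2, 3, -2, 2, 1]

DFT(x[n-1]) = [6, 3.2361+0.4490i, -1.2361-4.9798i, -1.2361+4.9798i, 3.2361-0.4490i]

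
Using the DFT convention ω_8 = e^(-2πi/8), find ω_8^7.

ω_8^7 = e^(-2πi·7/8)
= cos(-2π·7/8) + i·sin(-2π·7/8)
= cos(-14π/8) + i·sin(-14π/8)

ω_8^7 = cos(-14π/8) + i·sin(-14π/8) = 0.7071+0.7071i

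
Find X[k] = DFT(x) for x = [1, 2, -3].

X[k] = Σ(n=0 to 2) x[n] · ω_3^(nk)
where ω_3 = e^(-2πi/3)

Computing each X[k]:
X[0] = 0
X[1] = 1.5000-4.3301i
X[2] = 1.5000+4.3301i

X = [0, 1.5000-4.3301i, 1.5000+4.3301i]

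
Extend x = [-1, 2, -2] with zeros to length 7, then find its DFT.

Original 3-point DFT: [-1, -1.0000-3.4641i, -1.0000+3.4641i]
Zero-padded 7-point DFT provides frequency interpolation.

DFT_7([x, 0, ...]) = [-1, 0.6920+0.3862i, 0.3569-2.8176i, -4.0489-2.4314i, -4.0489+2.4314i, 0.3569+2.8176i, 0.6920-0.3862i]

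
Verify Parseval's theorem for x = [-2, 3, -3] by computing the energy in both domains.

Time domain:
Σ|x[n]|² = |-2|² + |3|² + |-3|² = 22.0000

Frequency domain:
(1/3)Σ|X[k]|² = (1/3)(|-2|² + |-2.0000-5.1962i|² + |-2.0000+5.1962i|²) = (1/3)·66.0000 = 22.0000

Both sides agree, confirming Parseval's theorem.

Σ|x[n]|² = (1/N)Σ|X[k]|² = 22.0000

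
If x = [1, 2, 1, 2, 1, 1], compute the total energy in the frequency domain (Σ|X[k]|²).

Parseval: Σ|x[n]|² = (1/N)Σ|X[k]|², so Σ|X[k]|² = N·Σ|x[n]|² = 6·12.0000

Σ|X[k]|² = N·Σ|x[n]|² = 6·12.0000 = 72.0000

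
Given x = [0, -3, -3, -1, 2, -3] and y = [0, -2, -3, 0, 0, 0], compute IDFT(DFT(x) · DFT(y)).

(x ⊛ y)[n] = Σ(m=0 to 5) x[m] · y[(n-m) mod 6]

Computing each output sample:
(x ⊛ y)[0] = 0
(x ⊛ y)[1] = 9
(x ⊛ y)[2] = 6
(x ⊛ y)[3] = 15
(x ⊛ y)[4] = 11
(x ⊛ y)[5] = -1

x ⊛ y = [0, 9, 6, 15, 11, -1]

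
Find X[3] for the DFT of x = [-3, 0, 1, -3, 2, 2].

X[3] = Σ(n=0 to 5) x[n] · ω_6^(3n) where ω_6 = e^(-2πi/6)
= (-3)·ω_6^0 + (0)·ω_6^3 + (1)·ω_6^6 + (-3)·ω_6^9 + (2)·ω_6^12 + (2)·ω_6^15

X[3] = 1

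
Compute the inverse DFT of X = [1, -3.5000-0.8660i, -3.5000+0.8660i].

x[n] = (1/3) Σ(k=0 to 2) X[k] · e^(2πikn/3)

Computing each x[n]:
x[0] = -2
x[1] = 2
x[2] = 1

x = [-2, 2, 1]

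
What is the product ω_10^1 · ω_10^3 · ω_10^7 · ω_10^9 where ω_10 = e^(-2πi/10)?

The primitive 10th roots of unity are ω_10^k for k coprime to 10: k ∈ {1, 3, 7, 9}
Their product equals the constant term of the cyclotomic polynomial Φ_10(x) up to sign.
For n ≥ 3, the product of all primitive nth roots of unity is 1. (For n=1 it is 1; for n=2 it is -1.)

1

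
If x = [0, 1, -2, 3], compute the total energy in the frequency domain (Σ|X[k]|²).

Parseval: Σ|x[n]|² = (1/N)Σ|X[k]|², so Σ|X[k]|² = N·Σ|x[n]|² = 4·14.0000

Σ|X[k]|² = N·Σ|x[n]|² = 4·14.0000 = 56.0000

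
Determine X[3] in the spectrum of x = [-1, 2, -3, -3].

X[3] = Σ(n=0 to 3) x[n] · ω_4^(3n) where ω_4 = e^(-2πi/4)
= (-1)·ω_4^0 + (2)·ω_4^3 + (-3)·ω_4^6 + (-3)·ω_4^9

X[3] = 2+5i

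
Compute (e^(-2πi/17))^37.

Since ω_17^17 = 1, powers reduce modulo 17.
37 mod 17 = 3
So ω_17^37 = ω_17^3 = e^(-2πi·3/17)

ω_17^37 = ω_17^3 = 0.4457-0.8952i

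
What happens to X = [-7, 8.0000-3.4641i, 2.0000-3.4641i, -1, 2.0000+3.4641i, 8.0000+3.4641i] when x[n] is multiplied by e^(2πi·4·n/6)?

Modulation property: DFT(ω_6^(-4n)·x[n]) = X[(k-4) mod 6], so circularly shift X by 4 positions.

X[k-4] = [2.0000-3.4641i, -1, 2.0000+3.4641i, 8.0000+3.4641i, -7, 8.0000-3.4641i]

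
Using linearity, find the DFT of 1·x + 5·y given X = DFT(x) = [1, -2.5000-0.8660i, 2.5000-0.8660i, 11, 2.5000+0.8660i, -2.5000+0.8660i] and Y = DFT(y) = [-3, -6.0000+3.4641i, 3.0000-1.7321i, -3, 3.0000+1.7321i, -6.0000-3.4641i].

By linearity: DFT(1x + 5y) = 1·DFT(x) + 5·DFT(y)
= 1·[1, -2.5000-0.8660i, 2.5000-0.8660i, 11, 2.5000+0.8660i, -2.5000+0.8660i] + 5·[-3, -6.0000+3.4641i, 3.0000-1.7321i, -3, 3.0000+1.7321i, -6.0000-3.4641i]

Computing element-wise:
Z[0] = 1·(1) + 5·(-3) = -14
Z[1] = 1·(-2.5000-0.8660i) + 5·(-6.0000+3.4641i) = -32.5000+16.4545i
Z[2] = 1·(2.5000-0.8660i) + 5·(3.0000-1.7321i) = 17.5000-9.5265i
Z[3] = 1·(11) + 5·(-3) = -4
Z[4] = 1·(2.5000+0.8660i) + 5·(3.0000+1.7321i) = 17.5000+9.5265i
Z[5] = 1·(-2.5000+0.8660i) + 5·(-6.0000-3.4641i) = -32.5000-16.4545i

DFT(1x + 5y) = 1·X + 5·Y = [-14, -32.5000+16.4545i, 17.5000-9.5265i, -4, 17.5000+9.5265i, -32.5000-16.4545i]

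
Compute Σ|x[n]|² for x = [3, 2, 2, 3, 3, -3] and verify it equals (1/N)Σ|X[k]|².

Time domain:
Σ|x[n]|² = |3|² + |2|² + |2|² + |3|² + |3|² + |-3|² = 44.0000

Frequency domain:
(1/6)Σ|X[k]|² = (1/6)(|10|² + |-3.0000-3.4641i|² + |4.0000-5.1962i|² + |6|² + |4.0000+5.1962i|² + |-3.0000+3.4641i|²) = (1/6)·264.0000 = 44.0000

Both sides agree, confirming Parseval's theorem.

Σ|x[n]|² = (1/N)Σ|X[k]|² = 44.0000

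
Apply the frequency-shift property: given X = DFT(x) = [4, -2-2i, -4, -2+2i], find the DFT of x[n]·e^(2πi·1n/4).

Modulation property: DFT(ω_4^(-1n)·x[n]) = X[(k-1) mod 4], so circularly shift X by 1 positions.

X[k-1] = [-2+2i, 4, -2-2i, -4]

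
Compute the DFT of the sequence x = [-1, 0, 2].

X[k] = Σ(n=0 to 2) x[n] · ω_3^(nk)
where ω_3 = e^(-2πi/3)

Computing each X[k]:
X[0] = 1
X[1] = -2.0000+1.7321i
X[2] = -2.0000-1.7321i

X = [1, -2.0000+1.7321i, -2.0000-1.7321i]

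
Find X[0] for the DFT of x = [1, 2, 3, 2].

X[0] = Σ(n=0 to 3) x[n] · ω_4^0 = Σ x[n]
= (1) + (2) + (3) + (2)

X[0] = 8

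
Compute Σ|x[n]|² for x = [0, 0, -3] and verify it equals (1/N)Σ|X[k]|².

Time domain:
Σ|x[n]|² = |0|² + |0|² + |-3|² = 9.0000

Frequency domain:
(1/3)Σ|X[k]|² = (1/3)(|-3|² + |1.5000-2.5981i|² + |1.5000+2.5981i|²) = (1/3)·27.0000 = 9.0000

Both sides agree, confirming Parseval's theorem.

Σ|x[n]|² = (1/N)Σ|X[k]|² = 9.0000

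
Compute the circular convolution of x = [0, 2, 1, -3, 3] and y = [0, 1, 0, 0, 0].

(x ⊛ y)[n] = Σ(m=0 to 4) x[m] · y[(n-m) mod 5]

Computing each output sample:
(x ⊛ y)[0] = 3
(x ⊛ y)[1] = 0
(x ⊛ y)[2] = 2
(x ⊛ y)[3] = 1
(x ⊛ y)[4] = -3

x ⊛ y = [3, 0, 2, 1, -3]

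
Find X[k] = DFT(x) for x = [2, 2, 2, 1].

X[k] = Σ(n=0 to 3) x[n] · ω_4^(nk)
where ω_4 = e^(-2πi/4)

Computing each X[k]:
X[0] = 7
X[1] = -1i
X[2] = 1
X[3] = 1i

X = [7, -1i, 1, 1i]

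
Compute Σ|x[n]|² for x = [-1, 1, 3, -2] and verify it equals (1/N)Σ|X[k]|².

Time domain:
Σ|x[n]|² = |-1|² + |1|² + |3|² + |-2|² = 15.0000

Frequency domain:
(1/4)Σ|X[k]|² = (1/4)(|1|² + |-4-3i|² + |3|² + |-4+3i|²) = (1/4)·60.0000 = 15.0000

Both sides agree, confirming Parseval's theorem.

Σ|x[n]|² = (1/N)Σ|X[k]|² = 15.0000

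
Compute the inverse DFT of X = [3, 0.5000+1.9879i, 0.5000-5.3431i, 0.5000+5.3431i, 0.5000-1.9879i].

x[n] = (1/5) Σ(k=0 to 4) X[k] · e^(2πikn/5)

Computing each x[n]:
x[0] = 1
x[1] = 1
x[2] = -2
x[3] = 3
x[4] = 0

x = [1, 1, -2, 3, 0]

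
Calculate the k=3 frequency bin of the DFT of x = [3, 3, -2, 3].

X[3] = Σ(n=0 to 3) x[n] · ω_4^(3n) where ω_4 = e^(-2πi/4)
= (3)·ω_4^0 + (3)·ω_4^3 + (-2)·ω_4^6 + (3)·ω_4^9

X[3] = 5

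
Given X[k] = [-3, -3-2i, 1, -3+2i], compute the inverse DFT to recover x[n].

x[n] = (1/4) Σ(k=0 to 3) X[k] · e^(2πikn/4)

Computing each x[n]:
x[0] = -2
x[1] = 0
x[2] = 1
x[3] = -2

x = [-2, 0, 1, -2]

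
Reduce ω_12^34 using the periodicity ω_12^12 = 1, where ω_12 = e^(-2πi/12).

Since ω_12^12 = 1, powers reduce modulo 12.
34 mod 12 = 10
So ω_12^34 = ω_12^10 = e^(-2πi·10/12)

ω_12^34 = ω_12^10 = 0.5000+0.8660i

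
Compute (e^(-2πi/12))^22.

Since ω_12^12 = 1, powers reduce modulo 12.
22 mod 12 = 10
So ω_12^22 = ω_12^10 = e^(-2πi·10/12)

ω_12^22 = ω_12^10 = 0.5000+0.8660i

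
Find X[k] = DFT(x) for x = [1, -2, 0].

X[k] = Σ(n=0 to 2) x[n] · ω_3^(nk)
where ω_3 = e^(-2πi/3)

Computing each X[k]:
X[0] = -1
X[1] = 2.0000+1.7321i
X[2] = 2.0000-1.7321i

X = [-1, 2.0000+1.7321i, 2.0000-1.7321i]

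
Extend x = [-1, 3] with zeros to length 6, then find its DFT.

Original 2-point DFT: [2, -4]
Zero-padded 6-point DFT provides frequency interpolation.

DFT_6([x, 0, ...]) = [2, 0.5000-2.5981i, -2.5000-2.5981i, -4, -2.5000+2.5981i, 0.5000+2.5981i]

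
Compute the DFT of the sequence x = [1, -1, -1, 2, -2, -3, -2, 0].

X[k] = Σ(n=0 to 7) x[n] · ω_8^(nk)
where ω_8 = e^(-2πi/8)

Computing each X[k]:
X[0] = -6
X[1] = 3.0000-3.8284i
X[2] = 2+6i
X[3] = 3.0000-1.8284i
X[4] = -2
X[5] = 3.0000+1.8284i
X[6] = 2-6i
X[7] = 3.0000+3.8284i

X = [-6, 3.0000-3.8284i, 2+6i, 3.0000-1.8284i, -2, 3.0000+1.8284i, 2-6i, 3.0000+3.8284i]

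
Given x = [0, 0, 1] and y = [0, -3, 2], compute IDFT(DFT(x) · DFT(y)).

(x ⊛ y)[n] = Σ(m=0 to 2) x[m] · y[(n-m) mod 3]

Computing each output sample:
(x ⊛ y)[0] = -3
(x ⊛ y)[1] = 2
(x ⊛ y)[2] = 0

x ⊛ y = [-3, 2, 0]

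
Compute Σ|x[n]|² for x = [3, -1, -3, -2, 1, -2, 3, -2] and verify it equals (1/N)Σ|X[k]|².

Time domain:
Σ|x[n]|² = |3|² + |-1|² + |-3|² + |-2|² + |1|² + |-2|² + |3|² + |-2|² = 41.0000

Frequency domain:
(1/8)Σ|X[k]|² = (1/8)(|-3|² + |2.7071+5.2929i|² + |4-1i|² + |1.2929-6.7071i|² + |11|² + |1.2929+6.7071i|² + |4+1i|² + |2.7071-5.2929i|²) = (1/8)·328.0000 = 41.0000

Both sides agree, confirming Parseval's theorem.

Σ|x[n]|² = (1/N)Σ|X[k]|² = 41.0000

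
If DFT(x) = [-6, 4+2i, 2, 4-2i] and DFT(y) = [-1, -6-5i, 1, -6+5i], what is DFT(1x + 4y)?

By linearity: DFT(1x + 4y) = 1·DFT(x) + 4·DFT(y)
= 1·[-6, 4+2i, 2, 4-2i] + 4·[-1, -6-5i, 1, -6+5i]

Computing element-wise:
Z[0] = 1·(-6) + 4·(-1) = -10
Z[1] = 1·(4+2i) + 4·(-6-5i) = -20-18i
Z[2] = 1·(2) + 4·(1) = 6
Z[3] = 1·(4-2i) + 4·(-6+5i) = -20+18i

DFT(1x + 4y) = 1·X + 4·Y = [-10, -20-18i, 6, -20+18i]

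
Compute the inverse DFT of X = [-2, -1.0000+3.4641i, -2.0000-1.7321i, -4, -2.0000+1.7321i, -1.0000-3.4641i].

x[n] = (1/6) Σ(k=0 to 5) X[k] · e^(2πikn/6)

Computing each x[n]:
x[0] = -2
x[1] = 0
x[2] = -2
x[3] = 0
x[4] = 1
x[5] = 1

x = [-2, 0, -2, 0, 1, 1]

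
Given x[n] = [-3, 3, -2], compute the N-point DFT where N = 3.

X[k] = Σ(n=0 to 2) x[n] · ω_3^(nk)
where ω_3 = e^(-2πi/3)

Computing each X[k]:
X[0] = -2
X[1] = -3.5000-4.3301i
X[2] = -3.5000+4.3301i

X = [-2, -3.5000-4.3301i, -3.5000+4.3301i]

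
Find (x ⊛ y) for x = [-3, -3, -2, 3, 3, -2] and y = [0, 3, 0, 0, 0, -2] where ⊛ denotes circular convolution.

(x ⊛ y)[n] = Σ(m=0 to 5) x[m] · y[(n-m) mod 6]

Computing each output sample:
(x ⊛ y)[0] = 0
(x ⊛ y)[1] = -5
(x ⊛ y)[2] = -15
(x ⊛ y)[3] = -12
(x ⊛ y)[4] = 13
(x ⊛ y)[5] = 15

x ⊛ y = [0, -5, -15, -12, 13, 15]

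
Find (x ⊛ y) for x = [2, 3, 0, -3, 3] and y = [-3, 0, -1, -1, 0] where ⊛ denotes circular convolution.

(x ⊛ y)[n] = Σ(m=0 to 4) x[m] · y[(n-m) mod 5]

Computing each output sample:
(x ⊛ y)[0] = -3
(x ⊛ y)[1] = -9
(x ⊛ y)[2] = -5
(x ⊛ y)[3] = 4
(x ⊛ y)[4] = -12

x ⊛ y = [-3, -9, -5, 4, -12]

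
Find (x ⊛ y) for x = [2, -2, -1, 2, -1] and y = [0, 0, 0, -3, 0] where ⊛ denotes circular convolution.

(x ⊛ y)[n] = Σ(m=0 to 4) x[m] · y[(n-m) mod 5]

Computing each output sample:
(x ⊛ y)[0] = 3
(x ⊛ y)[1] = -6
(x ⊛ y)[2] = 3
(x ⊛ y)[3] = -6
(x ⊛ y)[4] = 6

x ⊛ y = [3, -6, 3, -6, 6]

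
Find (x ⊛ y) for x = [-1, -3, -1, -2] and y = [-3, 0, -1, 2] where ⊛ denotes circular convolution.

(x ⊛ y)[n] = Σ(m=0 to 3) x[m] · y[(n-m) mod 4]

Computing each output sample:
(x ⊛ y)[0] = -2
(x ⊛ y)[1] = 9
(x ⊛ y)[2] = 0
(x ⊛ y)[3] = 7

x ⊛ y = [-2, 9, 0, 7]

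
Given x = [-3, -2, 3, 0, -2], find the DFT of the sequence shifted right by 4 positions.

Time shift by 4: X_shifted[k] = ω_5^(4k) · X[k]
Shifted x = [-2, 3, 0, -2, -3]

DFT(x[n-4]) = [-4, -0.3820-6.8819i, -2.6180-1.6246i, -2.6180+1.6246i, -0.3820+6.8819i]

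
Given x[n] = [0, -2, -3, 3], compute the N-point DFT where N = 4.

X[k] = Σ(n=0 to 3) x[n] · ω_4^(nk)
where ω_4 = e^(-2πi/4)

Computing each X[k]:
X[0] = -2
X[1] = 3+5i
X[2] = -4
X[3] = 3-5i

X = [-2, 3+5i, -4, 3-5i]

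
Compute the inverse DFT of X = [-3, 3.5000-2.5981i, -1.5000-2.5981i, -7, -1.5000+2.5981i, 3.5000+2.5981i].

x[n] = (1/6) Σ(k=0 to 5) X[k] · e^(2πikn/6)

Computing each x[n]:
x[0] = -1
x[1] = 3
x[2] = -2
x[3] = -1
x[4] = -2
x[5] = 0

x = [-1, 3, -2, -1, -2, 0]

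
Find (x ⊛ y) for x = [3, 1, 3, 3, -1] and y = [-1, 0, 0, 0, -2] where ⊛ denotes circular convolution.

(x ⊛ y)[n] = Σ(m=0 to 4) x[m] · y[(n-m) mod 5]

Computing each output sample:
(x ⊛ y)[0] = -5
(x ⊛ y)[1] = -7
(x ⊛ y)[2] = -9
(x ⊛ y)[3] = -1
(x ⊛ y)[4] = -5

x ⊛ y = [-5, -7, -9, -1, -5]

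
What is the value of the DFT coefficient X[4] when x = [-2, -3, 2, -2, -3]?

X[4] = Σ(n=0 to 4) x[n] · ω_5^(4n) where ω_5 = e^(-2πi/5)
= (-2)·ω_5^0 + (-3)·ω_5^4 + (2)·ω_5^8 + (-2)·ω_5^12 + (-3)·ω_5^16

X[4] = -3.8541+2.3511i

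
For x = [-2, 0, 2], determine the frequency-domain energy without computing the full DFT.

Parseval: Σ|x[n]|² = (1/N)Σ|X[k]|², so Σ|X[k]|² = N·Σ|x[n]|² = 3·8.0000

Σ|X[k]|² = N·Σ|x[n]|² = 3·8.0000 = 24.0000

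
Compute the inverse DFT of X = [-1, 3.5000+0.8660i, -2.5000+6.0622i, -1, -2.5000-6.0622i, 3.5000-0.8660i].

x[n] = (1/6) Σ(k=0 to 5) X[k] · e^(2πikn/6)

Computing each x[n]:
x[0] = 0
x[1] = -1
x[2] = 1
x[3] = -2
x[4] = -2
x[5] = 3

x = [0, -1, 1, -2, -2, 3]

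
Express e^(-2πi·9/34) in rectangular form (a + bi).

ω_34^9 = e^(-2πi·9/34)
= cos(-2π·9/34) + i·sin(-2π·9/34)
= cos(-18π/34) + i·sin(-18π/34)

ω_34^9 = cos(-18π/34) + i·sin(-18π/34) = -0.0923-0.9957i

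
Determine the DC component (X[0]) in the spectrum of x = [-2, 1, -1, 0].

X[0] = Σ(n=0 to 3) x[n] · ω_4^0 = Σ x[n]
= (-2) + (1) + (-1) + (0)

X[0] = -2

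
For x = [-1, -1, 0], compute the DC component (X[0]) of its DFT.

X[0] = Σ(n=0 to 2) x[n] · ω_3^0 = Σ x[n]
= (-1) + (-1) + (0)

X[0] = -2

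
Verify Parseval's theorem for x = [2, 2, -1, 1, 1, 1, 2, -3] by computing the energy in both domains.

Time domain:
Σ|x[n]|² = |2|² + |2|² + |-1|² + |1|² + |1|² + |1|² + |2|² + |-3|² = 25.0000

Frequency domain:
(1/8)Σ|X[k]|² = (1/8)(|5|² + |-1.1213-0.5355i|² + |2-5i|² + |3.1213-6.5355i|² + |3|² + |3.1213+6.5355i|² + |2+5i|² + |-1.1213+0.5355i|²) = (1/8)·200.0000 = 25.0000

Both sides agree, confirming Parseval's theorem.

Σ|x[n]|² = (1/N)Σ|X[k]|² = 25.0000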